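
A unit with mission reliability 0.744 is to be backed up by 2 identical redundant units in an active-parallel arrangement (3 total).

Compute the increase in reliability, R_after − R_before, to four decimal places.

0.2392

R_before = 0.744
R_after = 1 − (1 − 0.744)^3 = 0.9832
ΔR = 0.9832 − 0.744 = 0.2392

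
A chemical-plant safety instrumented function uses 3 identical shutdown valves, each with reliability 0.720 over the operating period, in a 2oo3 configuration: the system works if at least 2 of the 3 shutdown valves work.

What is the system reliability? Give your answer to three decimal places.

R = Σ_{i=2}^{3} C(3,i) p^i (1−p)^{3−i} with p = 0.720
C(3,2)·0.720^2·0.280^1 = 0.43546
C(3,3)·0.720^3·0.280^0 = 0.37325
Sum = 0.809

0.809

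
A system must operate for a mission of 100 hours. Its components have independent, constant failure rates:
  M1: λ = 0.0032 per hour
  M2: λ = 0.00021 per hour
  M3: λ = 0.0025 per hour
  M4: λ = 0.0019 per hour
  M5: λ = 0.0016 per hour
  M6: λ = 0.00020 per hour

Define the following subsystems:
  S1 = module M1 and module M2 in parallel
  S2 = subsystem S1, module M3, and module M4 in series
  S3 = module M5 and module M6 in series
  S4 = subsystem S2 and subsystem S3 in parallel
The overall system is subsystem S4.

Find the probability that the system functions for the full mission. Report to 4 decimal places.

R(M1) = exp(−0.0032 × 100) = 0.726149
R(M2) = exp(−0.00021 × 100) = 0.979219
R(M3) = exp(−0.0025 × 100) = 0.778801
R(M4) = exp(−0.0019 × 100) = 0.826959
R(M5) = exp(−0.0016 × 100) = 0.852144
R(M6) = exp(−0.00020 × 100) = 0.980199
Parallel (M1 and M2): 1 − (1 − 0.726149)(1 − 0.979219) = 0.994309
Series ([0.994309], M3, and M4): 0.994309 × 0.778801 × 0.826959 = 0.640371
Series (M5 and M6): 0.852144 × 0.980199 = 0.835271
Parallel ([0.640371] and [0.835271]): 1 − (1 − 0.640371)(1 − 0.835271) = 0.9408

0.9408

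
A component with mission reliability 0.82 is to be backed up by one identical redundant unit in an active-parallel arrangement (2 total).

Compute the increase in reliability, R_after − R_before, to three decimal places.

0.148

R_before = 0.82
R_after = 1 − (1 − 0.82)^2 = 0.968
ΔR = 0.968 − 0.82 = 0.148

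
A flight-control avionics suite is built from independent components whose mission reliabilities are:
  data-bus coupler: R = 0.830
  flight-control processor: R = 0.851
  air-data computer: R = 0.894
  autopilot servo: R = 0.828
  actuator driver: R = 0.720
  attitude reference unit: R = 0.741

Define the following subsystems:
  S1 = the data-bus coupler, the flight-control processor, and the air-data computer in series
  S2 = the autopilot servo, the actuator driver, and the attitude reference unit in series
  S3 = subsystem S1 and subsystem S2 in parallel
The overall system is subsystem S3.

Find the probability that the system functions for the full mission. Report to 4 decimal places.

0.7943

Series (data-bus coupler, flight-control processor, and air-data computer): 0.830000 × 0.851000 × 0.894000 = 0.631459
Series (autopilot servo, actuator driver, and attitude reference unit): 0.828000 × 0.720000 × 0.741000 = 0.441755
Parallel ([0.631459] and [0.441755]): 1 − (1 − 0.631459)(1 − 0.441755) = 0.7943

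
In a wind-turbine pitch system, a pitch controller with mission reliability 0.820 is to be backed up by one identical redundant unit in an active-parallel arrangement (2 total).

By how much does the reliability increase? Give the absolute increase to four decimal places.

0.1476

R_before = 0.820
R_after = 1 − (1 − 0.820)^2 = 0.9676
ΔR = 0.9676 − 0.820 = 0.1476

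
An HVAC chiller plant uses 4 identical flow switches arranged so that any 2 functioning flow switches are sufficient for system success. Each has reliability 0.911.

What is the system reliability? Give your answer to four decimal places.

R = Σ_{i=2}^{4} C(4,i) p^i (1−p)^{4−i} with p = 0.911
C(4,2)·0.911^2·0.089^2 = 0.039443
C(4,3)·0.911^3·0.089^1 = 0.269157
C(4,4)·0.911^4·0.089^0 = 0.688769
Sum = 0.9974

0.9974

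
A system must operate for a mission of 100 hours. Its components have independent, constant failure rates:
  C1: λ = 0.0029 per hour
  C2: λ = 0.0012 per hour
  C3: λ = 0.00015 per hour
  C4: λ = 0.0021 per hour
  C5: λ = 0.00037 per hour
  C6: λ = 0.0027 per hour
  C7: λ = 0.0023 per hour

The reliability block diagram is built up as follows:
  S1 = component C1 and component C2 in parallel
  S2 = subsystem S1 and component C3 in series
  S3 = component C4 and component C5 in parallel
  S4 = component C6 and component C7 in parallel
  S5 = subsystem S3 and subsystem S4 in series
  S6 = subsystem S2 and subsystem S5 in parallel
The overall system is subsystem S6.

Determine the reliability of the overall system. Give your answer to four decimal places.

0.9976

R(C1) = exp(−0.0029 × 100) = 0.748264
R(C2) = exp(−0.0012 × 100) = 0.886920
R(C3) = exp(−0.00015 × 100) = 0.985112
R(C4) = exp(−0.0021 × 100) = 0.810584
R(C5) = exp(−0.00037 × 100) = 0.963676
R(C6) = exp(−0.0027 × 100) = 0.763379
R(C7) = exp(−0.0023 × 100) = 0.794534
Parallel (C1 and C2): 1 − (1 − 0.748264)(1 − 0.886920) = 0.971534
Series ([0.971534] and C3): 0.971534 × 0.985112 = 0.957070
Parallel (C4 and C5): 1 − (1 − 0.810584)(1 − 0.963676) = 0.993120
Parallel (C6 and C7): 1 − (1 − 0.763379)(1 − 0.794534) = 0.951382
Series ([0.993120] and [0.951382]): 0.993120 × 0.951382 = 0.944836
Parallel ([0.957070] and [0.944836]): 1 − (1 − 0.957070)(1 − 0.944836) = 0.9976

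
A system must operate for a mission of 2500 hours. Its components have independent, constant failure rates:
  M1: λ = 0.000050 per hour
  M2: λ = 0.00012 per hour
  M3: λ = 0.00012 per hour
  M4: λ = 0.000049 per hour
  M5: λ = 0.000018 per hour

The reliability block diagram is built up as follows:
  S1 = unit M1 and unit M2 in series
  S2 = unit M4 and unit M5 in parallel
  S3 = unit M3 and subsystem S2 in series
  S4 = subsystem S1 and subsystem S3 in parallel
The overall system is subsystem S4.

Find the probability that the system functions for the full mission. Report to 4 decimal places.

R(M1) = exp(−0.000050 × 2500) = 0.882497
R(M2) = exp(−0.00012 × 2500) = 0.740818
R(M3) = exp(−0.00012 × 2500) = 0.740818
R(M4) = exp(−0.000049 × 2500) = 0.884706
R(M5) = exp(−0.000018 × 2500) = 0.955997
Series (M1 and M2): 0.882497 × 0.740818 = 0.653770
Parallel (M4 and M5): 1 − (1 − 0.884706)(1 − 0.955997) = 0.994927
Series (M3 and [0.994927]): 0.740818 × 0.994927 = 0.737060
Parallel ([0.653770] and [0.737060]): 1 − (1 − 0.653770)(1 − 0.737060) = 0.9090

0.9090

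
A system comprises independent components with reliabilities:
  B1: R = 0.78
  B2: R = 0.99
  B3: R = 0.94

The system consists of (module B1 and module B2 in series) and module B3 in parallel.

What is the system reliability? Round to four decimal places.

0.9863

Series (B1 and B2): 0.780000 × 0.990000 = 0.772200
Parallel ([0.772200] and B3): 1 − (1 − 0.772200)(1 − 0.940000) = 0.9863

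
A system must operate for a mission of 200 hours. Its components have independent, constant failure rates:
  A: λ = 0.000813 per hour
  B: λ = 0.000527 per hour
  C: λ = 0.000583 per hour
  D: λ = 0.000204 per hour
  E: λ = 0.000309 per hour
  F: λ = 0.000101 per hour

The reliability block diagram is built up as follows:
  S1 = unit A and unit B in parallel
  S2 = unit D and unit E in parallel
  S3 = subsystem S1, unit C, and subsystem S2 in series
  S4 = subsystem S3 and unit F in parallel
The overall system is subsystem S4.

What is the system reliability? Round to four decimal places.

R(A) = exp(−0.000813 × 200) = 0.849931
R(B) = exp(−0.000527 × 200) = 0.899964
R(C) = exp(−0.000583 × 200) = 0.889941
R(D) = exp(−0.000204 × 200) = 0.960021
R(E) = exp(−0.000309 × 200) = 0.940071
R(F) = exp(−0.000101 × 200) = 0.980003
Parallel (A and B): 1 − (1 − 0.849931)(1 − 0.899964) = 0.984988
Parallel (D and E): 1 − (1 − 0.960021)(1 − 0.940071) = 0.997604
Series ([0.984988], C, and [0.997604]): 0.984988 × 0.889941 × 0.997604 = 0.874481
Parallel ([0.874481] and F): 1 − (1 − 0.874481)(1 − 0.980003) = 0.9975

0.9975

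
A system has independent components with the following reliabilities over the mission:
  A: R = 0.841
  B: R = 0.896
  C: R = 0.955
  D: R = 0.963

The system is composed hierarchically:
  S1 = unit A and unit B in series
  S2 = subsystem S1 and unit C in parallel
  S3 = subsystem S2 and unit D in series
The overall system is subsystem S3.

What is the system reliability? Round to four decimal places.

Series (A and B): 0.841000 × 0.896000 = 0.753536
Parallel ([0.753536] and C): 1 − (1 − 0.753536)(1 − 0.955000) = 0.988909
Series ([0.988909] and D): 0.988909 × 0.963000 = 0.9523

0.9523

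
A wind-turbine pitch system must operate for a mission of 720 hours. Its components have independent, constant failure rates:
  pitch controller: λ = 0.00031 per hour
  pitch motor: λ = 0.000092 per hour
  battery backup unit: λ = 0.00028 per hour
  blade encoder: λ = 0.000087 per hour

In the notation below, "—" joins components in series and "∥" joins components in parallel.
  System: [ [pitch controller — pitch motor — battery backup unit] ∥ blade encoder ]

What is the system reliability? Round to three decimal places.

0.976

R(pitch controller) = exp(−0.00031 × 720) = 0.79995
R(pitch motor) = exp(−0.000092 × 720) = 0.93591
R(battery backup unit) = exp(−0.00028 × 720) = 0.81742
R(blade encoder) = exp(−0.000087 × 720) = 0.93928
Series (pitch controller, pitch motor, and battery backup unit): 0.79995 × 0.93591 × 0.81742 = 0.61199
Parallel ([0.61199] and blade encoder): 1 − (1 − 0.61199)(1 − 0.93928) = 0.976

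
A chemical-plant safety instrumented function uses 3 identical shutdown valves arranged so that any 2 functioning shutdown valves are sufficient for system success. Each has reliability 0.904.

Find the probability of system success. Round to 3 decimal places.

R = Σ_{i=2}^{3} C(3,i) p^i (1−p)^{3−i} with p = 0.904
C(3,2)·0.904^2·0.096^1 = 0.23536
C(3,3)·0.904^3·0.096^0 = 0.73876
Sum = 0.974

0.974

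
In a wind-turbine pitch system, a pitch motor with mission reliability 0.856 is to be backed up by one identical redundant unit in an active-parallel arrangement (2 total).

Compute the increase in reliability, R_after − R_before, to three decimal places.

R_before = 0.856
R_after = 1 − (1 − 0.856)^2 = 0.979
ΔR = 0.979 − 0.856 = 0.123

0.123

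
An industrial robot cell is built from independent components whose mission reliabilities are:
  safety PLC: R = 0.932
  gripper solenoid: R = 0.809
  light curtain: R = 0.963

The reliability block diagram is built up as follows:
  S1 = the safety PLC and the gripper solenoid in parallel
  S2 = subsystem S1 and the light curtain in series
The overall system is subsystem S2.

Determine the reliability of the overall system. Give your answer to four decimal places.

0.9505

Parallel (safety PLC and gripper solenoid): 1 − (1 − 0.932000)(1 − 0.809000) = 0.987012
Series ([0.987012] and light curtain): 0.987012 × 0.963000 = 0.9505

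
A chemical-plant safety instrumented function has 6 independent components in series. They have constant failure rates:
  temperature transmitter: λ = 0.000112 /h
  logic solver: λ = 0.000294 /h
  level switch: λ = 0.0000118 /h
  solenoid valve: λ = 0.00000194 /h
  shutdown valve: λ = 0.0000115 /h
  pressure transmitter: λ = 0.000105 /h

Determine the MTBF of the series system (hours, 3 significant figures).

Series of exponential components: λ_sys = Σ λ_i
λ_sys = 0.000112 + 0.000294 + 0.0000118 + 0.00000194 + 0.0000115 + 0.000105 = 5.3624e-04 /h
MTBF = 1 / λ_sys = 1860 h

1860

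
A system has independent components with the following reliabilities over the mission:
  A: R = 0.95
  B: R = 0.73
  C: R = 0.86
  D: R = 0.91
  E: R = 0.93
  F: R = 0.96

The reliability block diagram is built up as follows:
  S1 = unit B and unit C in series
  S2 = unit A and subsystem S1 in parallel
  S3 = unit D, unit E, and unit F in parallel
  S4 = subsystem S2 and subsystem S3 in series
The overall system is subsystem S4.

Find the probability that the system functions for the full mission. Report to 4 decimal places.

Series (B and C): 0.730000 × 0.860000 = 0.627800
Parallel (A and [0.627800]): 1 − (1 − 0.950000)(1 − 0.627800) = 0.981390
Parallel (D, E, and F): 1 − (1 − 0.910000)(1 − 0.930000)(1 − 0.960000) = 0.999748
Series ([0.981390] and [0.999748]): 0.981390 × 0.999748 = 0.9811

0.9811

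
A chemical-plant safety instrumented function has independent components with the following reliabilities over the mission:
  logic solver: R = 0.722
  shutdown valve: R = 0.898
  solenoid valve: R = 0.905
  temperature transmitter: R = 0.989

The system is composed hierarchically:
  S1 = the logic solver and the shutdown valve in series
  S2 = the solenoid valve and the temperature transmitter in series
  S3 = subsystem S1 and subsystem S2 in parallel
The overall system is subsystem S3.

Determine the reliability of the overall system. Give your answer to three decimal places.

0.963

Series (logic solver and shutdown valve): 0.72200 × 0.89800 = 0.64836
Series (solenoid valve and temperature transmitter): 0.90500 × 0.98900 = 0.89505
Parallel ([0.64836] and [0.89505]): 1 − (1 − 0.64836)(1 − 0.89505) = 0.963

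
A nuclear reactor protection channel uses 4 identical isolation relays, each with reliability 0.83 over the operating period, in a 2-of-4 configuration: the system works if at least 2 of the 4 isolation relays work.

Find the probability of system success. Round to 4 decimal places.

0.9829

R = Σ_{i=2}^{4} C(4,i) p^i (1−p)^{4−i} with p = 0.83
C(4,2)·0.83^2·0.17^2 = 0.119455
C(4,3)·0.83^3·0.17^1 = 0.388815
C(4,4)·0.83^4·0.17^0 = 0.474583
Sum = 0.9829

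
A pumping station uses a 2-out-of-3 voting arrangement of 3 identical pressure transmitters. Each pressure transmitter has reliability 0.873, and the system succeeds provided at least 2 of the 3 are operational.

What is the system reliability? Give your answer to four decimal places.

R = Σ_{i=2}^{3} C(3,i) p^i (1−p)^{3−i} with p = 0.873
C(3,2)·0.873^2·0.127^1 = 0.290371
C(3,3)·0.873^3·0.127^0 = 0.665339
Sum = 0.9557

0.9557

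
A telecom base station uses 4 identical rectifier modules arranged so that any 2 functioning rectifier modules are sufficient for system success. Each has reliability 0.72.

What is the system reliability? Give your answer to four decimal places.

0.9306

R = Σ_{i=2}^{4} C(4,i) p^i (1−p)^{4−i} with p = 0.72
C(4,2)·0.72^2·0.28^2 = 0.243855
C(4,3)·0.72^3·0.28^1 = 0.418038
C(4,4)·0.72^4·0.28^0 = 0.268739
Sum = 0.9306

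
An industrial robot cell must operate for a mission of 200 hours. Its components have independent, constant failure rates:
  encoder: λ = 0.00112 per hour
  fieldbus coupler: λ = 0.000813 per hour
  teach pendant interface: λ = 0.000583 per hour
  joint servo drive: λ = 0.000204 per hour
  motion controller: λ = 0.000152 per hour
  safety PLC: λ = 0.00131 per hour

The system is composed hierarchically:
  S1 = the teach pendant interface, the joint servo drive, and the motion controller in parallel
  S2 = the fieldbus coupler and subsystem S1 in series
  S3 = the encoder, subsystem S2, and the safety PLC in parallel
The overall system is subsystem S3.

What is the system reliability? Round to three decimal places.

R(encoder) = exp(−0.00112 × 200) = 0.79932
R(fieldbus coupler) = exp(−0.000813 × 200) = 0.84993
R(teach pendant interface) = exp(−0.000583 × 200) = 0.88994
R(joint servo drive) = exp(−0.000204 × 200) = 0.96002
R(motion controller) = exp(−0.000152 × 200) = 0.97006
R(safety PLC) = exp(−0.00131 × 200) = 0.76951
Parallel (teach pendant interface, joint servo drive, and motion controller): 1 − (1 − 0.88994)(1 − 0.96002)(1 − 0.97006) = 0.99987
Series (fieldbus coupler and [0.99987]): 0.84993 × 0.99987 = 0.84982
Parallel (encoder, [0.84982], and safety PLC): 1 − (1 − 0.79932)(1 − 0.84982)(1 − 0.76951) = 0.993

0.993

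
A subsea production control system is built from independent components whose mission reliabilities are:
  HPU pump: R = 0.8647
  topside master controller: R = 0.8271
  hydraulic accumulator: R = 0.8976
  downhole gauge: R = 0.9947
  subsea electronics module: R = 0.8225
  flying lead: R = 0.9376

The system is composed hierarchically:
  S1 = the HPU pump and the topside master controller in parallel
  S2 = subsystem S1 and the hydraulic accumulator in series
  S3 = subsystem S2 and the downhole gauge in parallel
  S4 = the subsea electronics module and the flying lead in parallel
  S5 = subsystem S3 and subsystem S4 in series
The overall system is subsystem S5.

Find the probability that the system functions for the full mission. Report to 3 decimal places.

0.988

Parallel (HPU pump and topside master controller): 1 − (1 − 0.86470)(1 − 0.82710) = 0.97661
Series ([0.97661] and hydraulic accumulator): 0.97661 × 0.89760 = 0.87661
Parallel ([0.87661] and downhole gauge): 1 − (1 − 0.87661)(1 − 0.99470) = 0.99935
Parallel (subsea electronics module and flying lead): 1 − (1 − 0.82250)(1 − 0.93760) = 0.98892
Series ([0.99935] and [0.98892]): 0.99935 × 0.98892 = 0.988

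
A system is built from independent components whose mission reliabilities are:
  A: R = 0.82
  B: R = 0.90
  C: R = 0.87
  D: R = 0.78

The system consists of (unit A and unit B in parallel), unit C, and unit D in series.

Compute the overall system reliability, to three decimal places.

Parallel (A and B): 1 − (1 − 0.82000)(1 − 0.90000) = 0.98200
Series ([0.98200], C, and D): 0.98200 × 0.87000 × 0.78000 = 0.666

0.666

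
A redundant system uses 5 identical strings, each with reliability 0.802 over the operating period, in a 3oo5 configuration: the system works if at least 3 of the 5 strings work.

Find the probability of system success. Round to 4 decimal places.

0.9436

R = Σ_{i=3}^{5} C(5,i) p^i (1−p)^{5−i} with p = 0.802
C(5,3)·0.802^3·0.198^2 = 0.202234
C(5,4)·0.802^4·0.198^1 = 0.409574
C(5,5)·0.802^5·0.198^0 = 0.331797
Sum = 0.9436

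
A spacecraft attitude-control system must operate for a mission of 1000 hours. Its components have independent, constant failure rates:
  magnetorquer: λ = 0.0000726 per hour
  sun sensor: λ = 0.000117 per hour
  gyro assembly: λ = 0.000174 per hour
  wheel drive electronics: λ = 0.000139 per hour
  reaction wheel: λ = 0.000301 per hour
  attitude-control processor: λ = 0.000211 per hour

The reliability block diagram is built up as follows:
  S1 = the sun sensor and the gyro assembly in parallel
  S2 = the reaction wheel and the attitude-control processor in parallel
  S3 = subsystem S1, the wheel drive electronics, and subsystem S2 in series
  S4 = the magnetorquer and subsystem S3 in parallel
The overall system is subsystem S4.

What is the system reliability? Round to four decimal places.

0.9869

R(magnetorquer) = exp(−0.0000726 × 1000) = 0.929973
R(sun sensor) = exp(−0.000117 × 1000) = 0.889585
R(gyro assembly) = exp(−0.000174 × 1000) = 0.840297
R(wheel drive electronics) = exp(−0.000139 × 1000) = 0.870228
R(reaction wheel) = exp(−0.000301 × 1000) = 0.740078
R(attitude-control processor) = exp(−0.000211 × 1000) = 0.809774
Parallel (sun sensor and gyro assembly): 1 − (1 − 0.889585)(1 − 0.840297) = 0.982366
Parallel (reaction wheel and attitude-control processor): 1 − (1 − 0.740078)(1 − 0.809774) = 0.950556
Series ([0.982366], wheel drive electronics, and [0.950556]): 0.982366 × 0.870228 × 0.950556 = 0.812614
Parallel (magnetorquer and [0.812614]): 1 − (1 − 0.929973)(1 − 0.812614) = 0.9869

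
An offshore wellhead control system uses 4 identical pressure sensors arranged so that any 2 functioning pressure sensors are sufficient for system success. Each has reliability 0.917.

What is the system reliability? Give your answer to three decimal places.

0.998

R = Σ_{i=2}^{4} C(4,i) p^i (1−p)^{4−i} with p = 0.917
C(4,2)·0.917^2·0.083^2 = 0.03476
C(4,3)·0.917^3·0.083^1 = 0.25600
C(4,4)·0.917^4·0.083^0 = 0.70709
Sum = 0.998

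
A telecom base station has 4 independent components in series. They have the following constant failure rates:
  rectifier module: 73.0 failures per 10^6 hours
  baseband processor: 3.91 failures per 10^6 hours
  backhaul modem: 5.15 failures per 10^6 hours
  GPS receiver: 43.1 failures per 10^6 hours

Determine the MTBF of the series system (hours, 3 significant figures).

7990

Series of exponential components: λ_sys = Σ λ_i
λ_sys = 0.0000730 + 0.00000391 + 0.00000515 + 0.0000431 = 1.2516e-04 /h
MTBF = 1 / λ_sys = 7990 h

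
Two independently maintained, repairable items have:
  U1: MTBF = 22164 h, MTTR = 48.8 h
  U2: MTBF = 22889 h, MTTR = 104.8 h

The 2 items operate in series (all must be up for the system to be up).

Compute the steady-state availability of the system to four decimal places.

A(U1) = MTBF/(MTBF+MTTR) = 22164/(22164+48.8) = 0.997803
A(U2) = MTBF/(MTBF+MTTR) = 22889/(22889+104.8) = 0.995442
Series availability: 0.997803 × 0.995442 = 0.9933

0.9933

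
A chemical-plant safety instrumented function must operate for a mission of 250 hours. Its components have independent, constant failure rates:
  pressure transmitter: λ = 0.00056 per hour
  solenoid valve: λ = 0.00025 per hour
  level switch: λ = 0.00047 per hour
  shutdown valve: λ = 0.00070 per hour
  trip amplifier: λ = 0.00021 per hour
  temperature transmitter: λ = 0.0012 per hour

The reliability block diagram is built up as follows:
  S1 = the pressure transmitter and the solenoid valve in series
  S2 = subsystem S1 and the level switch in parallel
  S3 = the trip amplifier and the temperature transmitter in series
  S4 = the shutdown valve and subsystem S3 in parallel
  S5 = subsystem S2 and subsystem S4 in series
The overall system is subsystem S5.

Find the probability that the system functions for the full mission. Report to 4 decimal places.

R(pressure transmitter) = exp(−0.00056 × 250) = 0.869358
R(solenoid valve) = exp(−0.00025 × 250) = 0.939413
R(level switch) = exp(−0.00047 × 250) = 0.889141
R(shutdown valve) = exp(−0.00070 × 250) = 0.839457
R(trip amplifier) = exp(−0.00021 × 250) = 0.948854
R(temperature transmitter) = exp(−0.0012 × 250) = 0.740818
Series (pressure transmitter and solenoid valve): 0.869358 × 0.939413 = 0.816686
Parallel ([0.816686] and level switch): 1 − (1 − 0.816686)(1 − 0.889141) = 0.979678
Series (trip amplifier and temperature transmitter): 0.948854 × 0.740818 = 0.702928
Parallel (shutdown valve and [0.702928]): 1 − (1 − 0.839457)(1 − 0.702928) = 0.952307
Series ([0.979678] and [0.952307]): 0.979678 × 0.952307 = 0.9330

0.9330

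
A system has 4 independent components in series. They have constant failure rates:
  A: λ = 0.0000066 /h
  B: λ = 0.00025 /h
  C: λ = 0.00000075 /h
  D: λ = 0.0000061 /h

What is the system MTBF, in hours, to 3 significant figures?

3800

Series of exponential components: λ_sys = Σ λ_i
λ_sys = 0.0000066 + 0.00025 + 0.00000075 + 0.0000061 = 2.6345e-04 /h
MTBF = 1 / λ_sys = 3800 h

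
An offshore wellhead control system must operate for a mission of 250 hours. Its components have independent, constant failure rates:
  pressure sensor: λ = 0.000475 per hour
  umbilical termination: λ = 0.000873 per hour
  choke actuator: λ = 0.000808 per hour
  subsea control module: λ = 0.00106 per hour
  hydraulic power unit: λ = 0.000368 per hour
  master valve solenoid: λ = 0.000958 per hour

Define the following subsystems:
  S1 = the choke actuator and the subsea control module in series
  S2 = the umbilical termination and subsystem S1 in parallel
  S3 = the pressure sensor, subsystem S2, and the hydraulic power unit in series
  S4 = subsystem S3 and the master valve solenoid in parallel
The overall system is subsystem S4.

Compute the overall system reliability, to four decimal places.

0.9469

R(pressure sensor) = exp(−0.000475 × 250) = 0.888030
R(umbilical termination) = exp(−0.000873 × 250) = 0.803924
R(choke actuator) = exp(−0.000808 × 250) = 0.817095
R(subsea control module) = exp(−0.00106 × 250) = 0.767206
R(hydraulic power unit) = exp(−0.000368 × 250) = 0.912105
R(master valve solenoid) = exp(−0.000958 × 250) = 0.787021
Series (choke actuator and subsea control module): 0.817095 × 0.767206 = 0.626880
Parallel (umbilical termination and [0.626880]): 1 − (1 − 0.803924)(1 − 0.626880) = 0.926840
Series (pressure sensor, [0.926840], and hydraulic power unit): 0.888030 × 0.926840 × 0.912105 = 0.750719
Parallel ([0.750719] and master valve solenoid): 1 − (1 − 0.750719)(1 − 0.787021) = 0.9469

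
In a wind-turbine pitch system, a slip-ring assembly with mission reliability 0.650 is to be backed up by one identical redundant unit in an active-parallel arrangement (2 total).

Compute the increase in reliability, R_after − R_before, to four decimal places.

0.2275

R_before = 0.650
R_after = 1 − (1 − 0.650)^2 = 0.8775
ΔR = 0.8775 − 0.650 = 0.2275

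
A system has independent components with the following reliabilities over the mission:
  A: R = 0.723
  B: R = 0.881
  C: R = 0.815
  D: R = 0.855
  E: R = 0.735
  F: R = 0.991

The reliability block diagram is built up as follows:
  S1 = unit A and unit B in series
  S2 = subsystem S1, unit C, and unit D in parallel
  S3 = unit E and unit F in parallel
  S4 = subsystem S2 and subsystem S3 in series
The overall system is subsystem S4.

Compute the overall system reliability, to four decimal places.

Series (A and B): 0.723000 × 0.881000 = 0.636963
Parallel ([0.636963], C, and D): 1 − (1 − 0.636963)(1 − 0.815000)(1 − 0.855000) = 0.990262
Parallel (E and F): 1 − (1 − 0.735000)(1 − 0.991000) = 0.997615
Series ([0.990262] and [0.997615]): 0.990262 × 0.997615 = 0.9879

0.9879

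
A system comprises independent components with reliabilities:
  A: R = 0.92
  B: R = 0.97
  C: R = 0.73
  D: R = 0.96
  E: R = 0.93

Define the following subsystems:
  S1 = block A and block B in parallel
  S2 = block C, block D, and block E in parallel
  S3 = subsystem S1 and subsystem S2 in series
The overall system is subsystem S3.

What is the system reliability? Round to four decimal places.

Parallel (A and B): 1 − (1 − 0.920000)(1 − 0.970000) = 0.997600
Parallel (C, D, and E): 1 − (1 − 0.730000)(1 − 0.960000)(1 − 0.930000) = 0.999244
Series ([0.997600] and [0.999244]): 0.997600 × 0.999244 = 0.9968

0.9968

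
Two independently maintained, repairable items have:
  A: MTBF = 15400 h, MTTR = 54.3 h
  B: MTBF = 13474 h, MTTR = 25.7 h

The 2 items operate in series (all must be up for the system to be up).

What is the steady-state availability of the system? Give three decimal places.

A(A) = MTBF/(MTBF+MTTR) = 15400/(15400+54.3) = 0.996486
A(B) = MTBF/(MTBF+MTTR) = 13474/(13474+25.7) = 0.998096
Series availability: 0.996486 × 0.998096 = 0.995

0.995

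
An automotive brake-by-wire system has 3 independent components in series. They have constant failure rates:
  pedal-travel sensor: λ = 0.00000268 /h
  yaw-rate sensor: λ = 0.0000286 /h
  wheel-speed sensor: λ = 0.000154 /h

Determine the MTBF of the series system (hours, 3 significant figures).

Series of exponential components: λ_sys = Σ λ_i
λ_sys = 0.00000268 + 0.0000286 + 0.000154 = 1.8528e-04 /h
MTBF = 1 / λ_sys = 5400 h

5400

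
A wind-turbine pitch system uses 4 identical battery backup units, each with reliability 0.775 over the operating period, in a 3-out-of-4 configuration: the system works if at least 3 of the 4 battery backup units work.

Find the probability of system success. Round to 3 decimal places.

R = Σ_{i=3}^{4} C(4,i) p^i (1−p)^{4−i} with p = 0.775
C(4,3)·0.775^3·0.225^1 = 0.41894
C(4,4)·0.775^4·0.225^0 = 0.36075
Sum = 0.780

0.780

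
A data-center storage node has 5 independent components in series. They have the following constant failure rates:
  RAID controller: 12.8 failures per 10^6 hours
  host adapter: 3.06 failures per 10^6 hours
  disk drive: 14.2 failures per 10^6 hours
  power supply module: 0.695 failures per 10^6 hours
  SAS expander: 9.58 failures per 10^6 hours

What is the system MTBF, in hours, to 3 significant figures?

24800

Series of exponential components: λ_sys = Σ λ_i
λ_sys = 0.0000128 + 0.00000306 + 0.0000142 + 0.000000695 + 0.00000958 = 4.0335e-05 /h
MTBF = 1 / λ_sys = 24800 h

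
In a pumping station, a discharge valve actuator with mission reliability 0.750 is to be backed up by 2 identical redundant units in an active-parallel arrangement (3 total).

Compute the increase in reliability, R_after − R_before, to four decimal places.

0.2344

R_before = 0.750
R_after = 1 − (1 − 0.750)^3 = 0.9844
ΔR = 0.9844 − 0.750 = 0.2344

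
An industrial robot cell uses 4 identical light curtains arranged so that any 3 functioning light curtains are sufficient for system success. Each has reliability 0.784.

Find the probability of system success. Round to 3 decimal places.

0.794

R = Σ_{i=3}^{4} C(4,i) p^i (1−p)^{4−i} with p = 0.784
C(4,3)·0.784^3·0.216^1 = 0.41635
C(4,4)·0.784^4·0.216^0 = 0.37780
Sum = 0.794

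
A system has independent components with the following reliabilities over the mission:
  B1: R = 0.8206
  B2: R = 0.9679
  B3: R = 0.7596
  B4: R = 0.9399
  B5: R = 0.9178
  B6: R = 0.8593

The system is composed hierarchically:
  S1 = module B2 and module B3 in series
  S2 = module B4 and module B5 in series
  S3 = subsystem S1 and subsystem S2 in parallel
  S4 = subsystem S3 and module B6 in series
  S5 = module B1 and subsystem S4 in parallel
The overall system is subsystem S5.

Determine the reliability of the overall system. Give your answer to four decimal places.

Series (B2 and B3): 0.967900 × 0.759600 = 0.735217
Series (B4 and B5): 0.939900 × 0.917800 = 0.862640
Parallel ([0.735217] and [0.862640]): 1 − (1 − 0.735217)(1 − 0.862640) = 0.963629
Series ([0.963629] and B6): 0.963629 × 0.859300 = 0.828046
Parallel (B1 and [0.828046]): 1 − (1 − 0.820600)(1 − 0.828046) = 0.9692

0.9692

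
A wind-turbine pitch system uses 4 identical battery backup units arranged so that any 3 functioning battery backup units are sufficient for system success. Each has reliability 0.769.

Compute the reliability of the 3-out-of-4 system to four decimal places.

R = Σ_{i=3}^{4} C(4,i) p^i (1−p)^{4−i} with p = 0.769
C(4,3)·0.769^3·0.231^1 = 0.420195
C(4,4)·0.769^4·0.231^0 = 0.349708
Sum = 0.7699

0.7699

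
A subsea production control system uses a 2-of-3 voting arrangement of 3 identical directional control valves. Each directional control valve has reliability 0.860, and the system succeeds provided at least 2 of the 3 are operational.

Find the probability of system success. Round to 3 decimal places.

0.947

R = Σ_{i=2}^{3} C(3,i) p^i (1−p)^{3−i} with p = 0.860
C(3,2)·0.860^2·0.140^1 = 0.31063
C(3,3)·0.860^3·0.140^0 = 0.63606
Sum = 0.947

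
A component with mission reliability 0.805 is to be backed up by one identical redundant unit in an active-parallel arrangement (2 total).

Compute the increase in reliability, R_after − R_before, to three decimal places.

0.157

R_before = 0.805
R_after = 1 − (1 − 0.805)^2 = 0.962
ΔR = 0.962 − 0.805 = 0.157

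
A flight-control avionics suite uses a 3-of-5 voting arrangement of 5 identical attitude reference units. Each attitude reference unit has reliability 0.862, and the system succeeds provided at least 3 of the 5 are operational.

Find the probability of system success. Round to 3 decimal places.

0.979

R = Σ_{i=3}^{5} C(5,i) p^i (1−p)^{5−i} with p = 0.862
C(5,3)·0.862^3·0.138^2 = 0.12198
C(5,4)·0.862^4·0.138^1 = 0.38096
C(5,5)·0.862^5·0.138^0 = 0.47592
Sum = 0.979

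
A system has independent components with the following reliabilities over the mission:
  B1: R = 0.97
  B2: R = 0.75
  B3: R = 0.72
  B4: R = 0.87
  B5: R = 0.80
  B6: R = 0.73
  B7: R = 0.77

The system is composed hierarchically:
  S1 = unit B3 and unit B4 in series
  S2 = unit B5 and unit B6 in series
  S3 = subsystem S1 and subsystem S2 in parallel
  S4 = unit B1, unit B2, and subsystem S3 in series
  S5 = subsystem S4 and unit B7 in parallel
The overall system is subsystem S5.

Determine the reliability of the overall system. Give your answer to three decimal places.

0.911

Series (B3 and B4): 0.72000 × 0.87000 = 0.62640
Series (B5 and B6): 0.80000 × 0.73000 = 0.58400
Parallel ([0.62640] and [0.58400]): 1 − (1 − 0.62640)(1 − 0.58400) = 0.84458
Series (B1, B2, and [0.84458]): 0.97000 × 0.75000 × 0.84458 = 0.61443
Parallel ([0.61443] and B7): 1 − (1 − 0.61443)(1 − 0.77000) = 0.911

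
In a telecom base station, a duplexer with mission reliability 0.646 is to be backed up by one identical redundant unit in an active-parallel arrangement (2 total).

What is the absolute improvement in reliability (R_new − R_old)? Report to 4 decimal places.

0.2287

R_before = 0.646
R_after = 1 − (1 − 0.646)^2 = 0.8747
ΔR = 0.8747 − 0.646 = 0.2287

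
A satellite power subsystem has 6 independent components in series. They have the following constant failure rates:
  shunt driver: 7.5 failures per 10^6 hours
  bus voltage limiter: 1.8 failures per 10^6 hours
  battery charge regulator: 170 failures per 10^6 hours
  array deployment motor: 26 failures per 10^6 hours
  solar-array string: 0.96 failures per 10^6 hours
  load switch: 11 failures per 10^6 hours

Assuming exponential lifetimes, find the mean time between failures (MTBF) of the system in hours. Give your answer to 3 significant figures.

4600

Series of exponential components: λ_sys = Σ λ_i
λ_sys = 0.0000075 + 0.0000018 + 0.00017 + 0.000026 + 0.00000096 + 0.000011 = 2.1726e-04 /h
MTBF = 1 / λ_sys = 4600 h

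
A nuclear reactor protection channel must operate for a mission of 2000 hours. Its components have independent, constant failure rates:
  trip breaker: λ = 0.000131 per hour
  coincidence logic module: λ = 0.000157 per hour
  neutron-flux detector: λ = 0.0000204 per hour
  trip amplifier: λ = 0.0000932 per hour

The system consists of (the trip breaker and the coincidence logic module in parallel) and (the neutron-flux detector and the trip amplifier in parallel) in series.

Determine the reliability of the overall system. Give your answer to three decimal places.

0.932

R(trip breaker) = exp(−0.000131 × 2000) = 0.76951
R(coincidence logic module) = exp(−0.000157 × 2000) = 0.73052
R(neutron-flux detector) = exp(−0.0000204 × 2000) = 0.96002
R(trip amplifier) = exp(−0.0000932 × 2000) = 0.82994
Parallel (trip breaker and coincidence logic module): 1 − (1 − 0.76951)(1 − 0.73052) = 0.93789
Parallel (neutron-flux detector and trip amplifier): 1 − (1 − 0.96002)(1 − 0.82994) = 0.99320
Series ([0.93789] and [0.99320]): 0.93789 × 0.99320 = 0.932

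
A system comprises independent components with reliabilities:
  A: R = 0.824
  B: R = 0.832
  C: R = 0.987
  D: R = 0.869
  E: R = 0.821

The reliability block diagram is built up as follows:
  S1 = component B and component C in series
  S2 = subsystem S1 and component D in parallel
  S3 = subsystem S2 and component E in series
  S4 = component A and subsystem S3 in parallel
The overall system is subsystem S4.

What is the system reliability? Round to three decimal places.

Series (B and C): 0.83200 × 0.98700 = 0.82118
Parallel ([0.82118] and D): 1 − (1 − 0.82118)(1 − 0.86900) = 0.97657
Series ([0.97657] and E): 0.97657 × 0.82100 = 0.80176
Parallel (A and [0.80176]): 1 − (1 − 0.82400)(1 − 0.80176) = 0.965

0.965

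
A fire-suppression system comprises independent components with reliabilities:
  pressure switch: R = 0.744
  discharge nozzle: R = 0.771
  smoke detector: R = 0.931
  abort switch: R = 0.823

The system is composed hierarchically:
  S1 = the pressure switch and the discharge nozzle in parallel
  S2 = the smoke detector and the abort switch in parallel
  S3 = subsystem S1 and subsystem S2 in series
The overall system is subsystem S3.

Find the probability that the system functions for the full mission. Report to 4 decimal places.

Parallel (pressure switch and discharge nozzle): 1 − (1 − 0.744000)(1 − 0.771000) = 0.941376
Parallel (smoke detector and abort switch): 1 − (1 − 0.931000)(1 − 0.823000) = 0.987787
Series ([0.941376] and [0.987787]): 0.941376 × 0.987787 = 0.9299

0.9299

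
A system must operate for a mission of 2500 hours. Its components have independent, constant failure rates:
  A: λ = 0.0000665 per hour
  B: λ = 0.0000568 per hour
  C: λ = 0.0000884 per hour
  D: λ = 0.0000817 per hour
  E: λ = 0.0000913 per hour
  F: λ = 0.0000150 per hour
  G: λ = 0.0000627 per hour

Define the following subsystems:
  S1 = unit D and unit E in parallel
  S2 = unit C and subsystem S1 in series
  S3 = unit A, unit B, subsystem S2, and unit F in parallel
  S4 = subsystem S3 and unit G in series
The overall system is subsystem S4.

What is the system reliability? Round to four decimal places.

R(A) = exp(−0.0000665 × 2500) = 0.846834
R(B) = exp(−0.0000568 × 2500) = 0.867621
R(C) = exp(−0.0000884 × 2500) = 0.801717
R(D) = exp(−0.0000817 × 2500) = 0.815259
R(E) = exp(−0.0000913 × 2500) = 0.795925
R(F) = exp(−0.0000150 × 2500) = 0.963194
R(G) = exp(−0.0000627 × 2500) = 0.854918
Parallel (D and E): 1 − (1 − 0.815259)(1 − 0.795925) = 0.962299
Series (C and [0.962299]): 0.801717 × 0.962299 = 0.771491
Parallel (A, B, [0.771491], and F): 1 − (1 − 0.846834)(1 − 0.867621)(1 − 0.771491)(1 − 0.963194) = 0.999829
Series ([0.999829] and G): 0.999829 × 0.854918 = 0.8548

0.8548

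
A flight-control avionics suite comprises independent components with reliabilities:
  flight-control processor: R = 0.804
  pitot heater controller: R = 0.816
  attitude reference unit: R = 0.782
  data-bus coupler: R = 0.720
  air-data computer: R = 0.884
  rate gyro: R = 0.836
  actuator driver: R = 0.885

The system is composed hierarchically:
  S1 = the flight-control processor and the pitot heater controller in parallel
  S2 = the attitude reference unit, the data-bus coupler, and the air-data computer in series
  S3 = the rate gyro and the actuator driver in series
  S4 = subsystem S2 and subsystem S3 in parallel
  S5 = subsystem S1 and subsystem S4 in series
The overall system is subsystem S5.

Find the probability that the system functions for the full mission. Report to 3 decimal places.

0.838

Parallel (flight-control processor and pitot heater controller): 1 − (1 − 0.80400)(1 − 0.81600) = 0.96394
Series (attitude reference unit, data-bus coupler, and air-data computer): 0.78200 × 0.72000 × 0.88400 = 0.49773
Series (rate gyro and actuator driver): 0.83600 × 0.88500 = 0.73986
Parallel ([0.49773] and [0.73986]): 1 − (1 − 0.49773)(1 − 0.73986) = 0.86934
Series ([0.96394] and [0.86934]): 0.96394 × 0.86934 = 0.838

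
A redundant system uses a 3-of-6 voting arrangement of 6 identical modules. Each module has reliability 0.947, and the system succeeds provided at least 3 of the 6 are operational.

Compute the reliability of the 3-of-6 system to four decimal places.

R = Σ_{i=3}^{6} C(6,i) p^i (1−p)^{6−i} with p = 0.947
C(6,3)·0.947^3·0.053^3 = 0.002529
C(6,4)·0.947^4·0.053^2 = 0.033888
C(6,5)·0.947^5·0.053^1 = 0.242202
C(6,6)·0.947^6·0.053^0 = 0.721273
Sum = 0.9999

0.9999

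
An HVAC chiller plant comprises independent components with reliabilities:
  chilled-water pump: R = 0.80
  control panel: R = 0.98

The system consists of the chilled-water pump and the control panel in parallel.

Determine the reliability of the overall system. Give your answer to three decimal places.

0.996

Parallel (chilled-water pump and control panel): 1 − (1 − 0.80000)(1 − 0.98000) = 0.996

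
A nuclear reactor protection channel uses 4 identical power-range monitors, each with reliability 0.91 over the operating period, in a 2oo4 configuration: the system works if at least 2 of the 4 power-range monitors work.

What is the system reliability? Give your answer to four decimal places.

R = Σ_{i=2}^{4} C(4,i) p^i (1−p)^{4−i} with p = 0.91
C(4,2)·0.91^2·0.09^2 = 0.040246
C(4,3)·0.91^3·0.09^1 = 0.271286
C(4,4)·0.91^4·0.09^0 = 0.685750
Sum = 0.9973

0.9973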